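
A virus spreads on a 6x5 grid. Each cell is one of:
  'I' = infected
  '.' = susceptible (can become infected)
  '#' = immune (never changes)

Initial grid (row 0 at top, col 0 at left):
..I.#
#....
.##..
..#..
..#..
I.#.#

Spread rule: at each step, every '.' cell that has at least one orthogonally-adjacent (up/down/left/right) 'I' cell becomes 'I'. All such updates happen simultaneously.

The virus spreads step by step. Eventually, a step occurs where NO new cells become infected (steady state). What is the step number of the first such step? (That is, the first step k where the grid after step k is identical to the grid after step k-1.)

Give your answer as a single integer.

Answer: 7

Derivation:
Step 0 (initial): 2 infected
Step 1: +5 new -> 7 infected
Step 2: +5 new -> 12 infected
Step 3: +4 new -> 16 infected
Step 4: +2 new -> 18 infected
Step 5: +2 new -> 20 infected
Step 6: +2 new -> 22 infected
Step 7: +0 new -> 22 infected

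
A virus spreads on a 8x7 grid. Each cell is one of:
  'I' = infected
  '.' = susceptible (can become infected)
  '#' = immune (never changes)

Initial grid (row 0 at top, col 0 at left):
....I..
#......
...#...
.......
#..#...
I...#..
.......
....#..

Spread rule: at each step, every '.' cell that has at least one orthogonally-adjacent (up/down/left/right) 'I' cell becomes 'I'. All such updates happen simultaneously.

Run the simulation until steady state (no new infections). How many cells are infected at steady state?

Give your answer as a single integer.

Answer: 50

Derivation:
Step 0 (initial): 2 infected
Step 1: +5 new -> 7 infected
Step 2: +9 new -> 16 infected
Step 3: +10 new -> 26 infected
Step 4: +12 new -> 38 infected
Step 5: +5 new -> 43 infected
Step 6: +3 new -> 46 infected
Step 7: +3 new -> 49 infected
Step 8: +1 new -> 50 infected
Step 9: +0 new -> 50 infected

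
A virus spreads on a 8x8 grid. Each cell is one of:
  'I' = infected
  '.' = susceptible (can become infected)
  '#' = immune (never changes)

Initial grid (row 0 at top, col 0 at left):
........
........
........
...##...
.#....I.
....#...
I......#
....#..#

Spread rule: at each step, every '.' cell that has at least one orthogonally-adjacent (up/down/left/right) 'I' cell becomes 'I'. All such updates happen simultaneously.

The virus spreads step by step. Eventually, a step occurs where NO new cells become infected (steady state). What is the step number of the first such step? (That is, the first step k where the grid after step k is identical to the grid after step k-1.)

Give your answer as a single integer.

Step 0 (initial): 2 infected
Step 1: +7 new -> 9 infected
Step 2: +11 new -> 20 infected
Step 3: +10 new -> 30 infected
Step 4: +11 new -> 41 infected
Step 5: +7 new -> 48 infected
Step 6: +5 new -> 53 infected
Step 7: +3 new -> 56 infected
Step 8: +1 new -> 57 infected
Step 9: +0 new -> 57 infected

Answer: 9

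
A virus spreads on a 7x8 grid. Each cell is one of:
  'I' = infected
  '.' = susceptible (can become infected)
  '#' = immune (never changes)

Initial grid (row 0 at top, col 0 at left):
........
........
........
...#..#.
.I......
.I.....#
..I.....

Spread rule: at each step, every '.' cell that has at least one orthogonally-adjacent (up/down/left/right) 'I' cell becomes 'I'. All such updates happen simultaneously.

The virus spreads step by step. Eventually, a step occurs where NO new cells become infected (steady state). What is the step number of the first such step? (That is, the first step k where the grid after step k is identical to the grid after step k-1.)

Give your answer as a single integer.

Answer: 11

Derivation:
Step 0 (initial): 3 infected
Step 1: +7 new -> 10 infected
Step 2: +7 new -> 17 infected
Step 3: +6 new -> 23 infected
Step 4: +8 new -> 31 infected
Step 5: +8 new -> 39 infected
Step 6: +4 new -> 43 infected
Step 7: +4 new -> 47 infected
Step 8: +3 new -> 50 infected
Step 9: +2 new -> 52 infected
Step 10: +1 new -> 53 infected
Step 11: +0 new -> 53 infected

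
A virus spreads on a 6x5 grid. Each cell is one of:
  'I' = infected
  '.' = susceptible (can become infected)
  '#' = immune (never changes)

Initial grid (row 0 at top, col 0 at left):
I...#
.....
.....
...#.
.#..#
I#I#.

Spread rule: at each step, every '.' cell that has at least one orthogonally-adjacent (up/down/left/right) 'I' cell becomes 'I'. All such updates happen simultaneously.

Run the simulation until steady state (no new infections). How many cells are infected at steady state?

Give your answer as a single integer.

Step 0 (initial): 3 infected
Step 1: +4 new -> 7 infected
Step 2: +6 new -> 13 infected
Step 3: +5 new -> 18 infected
Step 4: +2 new -> 20 infected
Step 5: +2 new -> 22 infected
Step 6: +1 new -> 23 infected
Step 7: +0 new -> 23 infected

Answer: 23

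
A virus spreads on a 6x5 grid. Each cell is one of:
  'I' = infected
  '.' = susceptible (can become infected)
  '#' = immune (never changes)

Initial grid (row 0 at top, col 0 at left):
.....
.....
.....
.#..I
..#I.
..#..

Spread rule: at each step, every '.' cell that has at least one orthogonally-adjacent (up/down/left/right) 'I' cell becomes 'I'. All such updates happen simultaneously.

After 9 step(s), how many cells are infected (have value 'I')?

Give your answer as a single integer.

Answer: 27

Derivation:
Step 0 (initial): 2 infected
Step 1: +4 new -> 6 infected
Step 2: +4 new -> 10 infected
Step 3: +3 new -> 13 infected
Step 4: +3 new -> 16 infected
Step 5: +3 new -> 19 infected
Step 6: +3 new -> 22 infected
Step 7: +2 new -> 24 infected
Step 8: +2 new -> 26 infected
Step 9: +1 new -> 27 infected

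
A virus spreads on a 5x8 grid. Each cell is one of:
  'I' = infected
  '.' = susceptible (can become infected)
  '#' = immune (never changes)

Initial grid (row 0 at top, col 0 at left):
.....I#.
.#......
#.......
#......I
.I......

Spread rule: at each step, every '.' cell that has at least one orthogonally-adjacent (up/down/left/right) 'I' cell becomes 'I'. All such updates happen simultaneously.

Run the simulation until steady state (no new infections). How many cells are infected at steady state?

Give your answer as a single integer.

Answer: 36

Derivation:
Step 0 (initial): 3 infected
Step 1: +8 new -> 11 infected
Step 2: +11 new -> 22 infected
Step 3: +9 new -> 31 infected
Step 4: +3 new -> 34 infected
Step 5: +1 new -> 35 infected
Step 6: +1 new -> 36 infected
Step 7: +0 new -> 36 infected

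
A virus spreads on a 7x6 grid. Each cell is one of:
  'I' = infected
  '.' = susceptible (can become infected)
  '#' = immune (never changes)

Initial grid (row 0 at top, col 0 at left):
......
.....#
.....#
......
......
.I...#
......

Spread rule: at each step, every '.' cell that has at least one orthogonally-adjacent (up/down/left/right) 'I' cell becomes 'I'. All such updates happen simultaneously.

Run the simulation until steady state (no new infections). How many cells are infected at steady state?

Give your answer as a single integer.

Answer: 39

Derivation:
Step 0 (initial): 1 infected
Step 1: +4 new -> 5 infected
Step 2: +6 new -> 11 infected
Step 3: +6 new -> 17 infected
Step 4: +6 new -> 23 infected
Step 5: +7 new -> 30 infected
Step 6: +5 new -> 35 infected
Step 7: +2 new -> 37 infected
Step 8: +1 new -> 38 infected
Step 9: +1 new -> 39 infected
Step 10: +0 new -> 39 infected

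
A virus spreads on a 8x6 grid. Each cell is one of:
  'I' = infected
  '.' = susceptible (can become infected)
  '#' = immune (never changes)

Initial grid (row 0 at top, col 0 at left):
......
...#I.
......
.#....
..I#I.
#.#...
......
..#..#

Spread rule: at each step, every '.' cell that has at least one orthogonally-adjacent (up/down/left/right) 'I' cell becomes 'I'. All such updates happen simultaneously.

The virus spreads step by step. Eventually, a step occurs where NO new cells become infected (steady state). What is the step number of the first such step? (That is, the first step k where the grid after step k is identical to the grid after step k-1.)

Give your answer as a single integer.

Answer: 6

Derivation:
Step 0 (initial): 3 infected
Step 1: +8 new -> 11 infected
Step 2: +12 new -> 23 infected
Step 3: +8 new -> 31 infected
Step 4: +7 new -> 38 infected
Step 5: +3 new -> 41 infected
Step 6: +0 new -> 41 infected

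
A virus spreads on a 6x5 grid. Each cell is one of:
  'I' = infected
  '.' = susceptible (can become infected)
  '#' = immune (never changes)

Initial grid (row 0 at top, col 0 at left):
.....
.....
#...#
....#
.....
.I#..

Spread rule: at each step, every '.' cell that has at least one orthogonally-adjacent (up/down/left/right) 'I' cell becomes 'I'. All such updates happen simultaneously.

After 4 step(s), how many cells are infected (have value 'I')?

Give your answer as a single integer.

Step 0 (initial): 1 infected
Step 1: +2 new -> 3 infected
Step 2: +3 new -> 6 infected
Step 3: +4 new -> 10 infected
Step 4: +5 new -> 15 infected

Answer: 15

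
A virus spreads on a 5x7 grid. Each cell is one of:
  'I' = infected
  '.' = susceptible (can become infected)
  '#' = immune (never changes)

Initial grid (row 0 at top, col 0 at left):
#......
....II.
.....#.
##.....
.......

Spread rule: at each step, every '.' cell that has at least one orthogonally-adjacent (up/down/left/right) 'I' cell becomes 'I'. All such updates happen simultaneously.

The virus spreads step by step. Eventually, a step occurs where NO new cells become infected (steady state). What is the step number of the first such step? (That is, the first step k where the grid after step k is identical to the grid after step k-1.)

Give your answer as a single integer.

Step 0 (initial): 2 infected
Step 1: +5 new -> 7 infected
Step 2: +6 new -> 13 infected
Step 3: +7 new -> 20 infected
Step 4: +7 new -> 27 infected
Step 5: +2 new -> 29 infected
Step 6: +1 new -> 30 infected
Step 7: +1 new -> 31 infected
Step 8: +0 new -> 31 infected

Answer: 8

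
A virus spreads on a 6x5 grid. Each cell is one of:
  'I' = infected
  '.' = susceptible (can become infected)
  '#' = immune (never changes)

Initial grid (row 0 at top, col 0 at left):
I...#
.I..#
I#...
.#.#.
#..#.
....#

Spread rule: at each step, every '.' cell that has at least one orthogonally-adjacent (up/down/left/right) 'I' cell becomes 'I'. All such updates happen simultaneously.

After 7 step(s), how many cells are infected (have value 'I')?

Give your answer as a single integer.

Step 0 (initial): 3 infected
Step 1: +4 new -> 7 infected
Step 2: +3 new -> 10 infected
Step 3: +3 new -> 13 infected
Step 4: +2 new -> 15 infected
Step 5: +3 new -> 18 infected
Step 6: +3 new -> 21 infected
Step 7: +1 new -> 22 infected

Answer: 22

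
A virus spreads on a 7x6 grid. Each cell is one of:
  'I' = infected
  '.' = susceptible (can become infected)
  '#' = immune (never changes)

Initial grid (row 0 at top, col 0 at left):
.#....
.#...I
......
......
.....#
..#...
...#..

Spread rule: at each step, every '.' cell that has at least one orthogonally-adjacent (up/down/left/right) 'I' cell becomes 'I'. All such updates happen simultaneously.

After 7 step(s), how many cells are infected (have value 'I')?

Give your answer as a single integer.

Step 0 (initial): 1 infected
Step 1: +3 new -> 4 infected
Step 2: +4 new -> 8 infected
Step 3: +4 new -> 12 infected
Step 4: +4 new -> 16 infected
Step 5: +4 new -> 20 infected
Step 6: +6 new -> 26 infected
Step 7: +4 new -> 30 infected

Answer: 30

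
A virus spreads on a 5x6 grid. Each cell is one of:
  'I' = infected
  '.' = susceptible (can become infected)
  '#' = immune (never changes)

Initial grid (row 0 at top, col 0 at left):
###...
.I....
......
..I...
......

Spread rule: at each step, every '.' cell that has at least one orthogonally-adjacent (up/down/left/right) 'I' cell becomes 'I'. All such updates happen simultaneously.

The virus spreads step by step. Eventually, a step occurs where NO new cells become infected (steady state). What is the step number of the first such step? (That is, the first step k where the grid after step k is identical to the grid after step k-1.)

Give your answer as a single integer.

Step 0 (initial): 2 infected
Step 1: +7 new -> 9 infected
Step 2: +7 new -> 16 infected
Step 3: +6 new -> 22 infected
Step 4: +4 new -> 26 infected
Step 5: +1 new -> 27 infected
Step 6: +0 new -> 27 infected

Answer: 6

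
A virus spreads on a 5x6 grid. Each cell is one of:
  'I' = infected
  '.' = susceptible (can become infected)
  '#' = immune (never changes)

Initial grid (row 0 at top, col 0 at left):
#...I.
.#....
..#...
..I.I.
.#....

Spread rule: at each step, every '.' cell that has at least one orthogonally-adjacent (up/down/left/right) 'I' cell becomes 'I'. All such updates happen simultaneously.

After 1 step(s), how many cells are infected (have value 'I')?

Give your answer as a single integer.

Answer: 12

Derivation:
Step 0 (initial): 3 infected
Step 1: +9 new -> 12 infected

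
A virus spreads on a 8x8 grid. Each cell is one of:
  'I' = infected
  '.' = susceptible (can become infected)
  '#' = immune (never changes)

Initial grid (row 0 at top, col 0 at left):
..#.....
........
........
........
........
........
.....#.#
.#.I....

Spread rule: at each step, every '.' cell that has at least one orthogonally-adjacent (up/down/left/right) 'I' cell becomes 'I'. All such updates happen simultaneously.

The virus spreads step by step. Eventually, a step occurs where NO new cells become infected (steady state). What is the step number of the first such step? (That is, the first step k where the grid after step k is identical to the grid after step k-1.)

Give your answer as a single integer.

Answer: 12

Derivation:
Step 0 (initial): 1 infected
Step 1: +3 new -> 4 infected
Step 2: +4 new -> 8 infected
Step 3: +5 new -> 13 infected
Step 4: +8 new -> 21 infected
Step 5: +8 new -> 29 infected
Step 6: +8 new -> 37 infected
Step 7: +8 new -> 45 infected
Step 8: +6 new -> 51 infected
Step 9: +5 new -> 56 infected
Step 10: +3 new -> 59 infected
Step 11: +1 new -> 60 infected
Step 12: +0 new -> 60 infected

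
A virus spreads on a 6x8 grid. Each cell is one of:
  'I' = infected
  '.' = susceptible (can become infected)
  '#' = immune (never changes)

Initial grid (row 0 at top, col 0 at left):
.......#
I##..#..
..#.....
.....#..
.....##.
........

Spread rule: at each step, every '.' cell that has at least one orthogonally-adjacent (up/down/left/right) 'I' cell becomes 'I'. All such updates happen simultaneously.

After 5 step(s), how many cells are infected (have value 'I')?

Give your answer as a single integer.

Answer: 18

Derivation:
Step 0 (initial): 1 infected
Step 1: +2 new -> 3 infected
Step 2: +3 new -> 6 infected
Step 3: +3 new -> 9 infected
Step 4: +4 new -> 13 infected
Step 5: +5 new -> 18 infected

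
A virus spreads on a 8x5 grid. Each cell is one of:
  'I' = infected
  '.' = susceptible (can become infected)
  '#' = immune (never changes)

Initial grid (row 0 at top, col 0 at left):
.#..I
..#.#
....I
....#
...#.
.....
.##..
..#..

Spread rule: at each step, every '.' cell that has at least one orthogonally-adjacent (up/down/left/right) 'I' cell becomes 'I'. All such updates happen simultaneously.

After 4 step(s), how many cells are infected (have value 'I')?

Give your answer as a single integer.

Step 0 (initial): 2 infected
Step 1: +2 new -> 4 infected
Step 2: +4 new -> 8 infected
Step 3: +2 new -> 10 infected
Step 4: +4 new -> 14 infected

Answer: 14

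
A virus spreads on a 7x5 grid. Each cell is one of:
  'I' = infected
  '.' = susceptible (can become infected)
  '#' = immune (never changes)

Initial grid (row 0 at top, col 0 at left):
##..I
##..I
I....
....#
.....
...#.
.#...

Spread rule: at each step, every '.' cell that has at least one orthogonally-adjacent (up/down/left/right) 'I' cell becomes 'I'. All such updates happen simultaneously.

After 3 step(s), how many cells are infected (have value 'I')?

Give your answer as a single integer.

Answer: 18

Derivation:
Step 0 (initial): 3 infected
Step 1: +5 new -> 8 infected
Step 2: +6 new -> 14 infected
Step 3: +4 new -> 18 infected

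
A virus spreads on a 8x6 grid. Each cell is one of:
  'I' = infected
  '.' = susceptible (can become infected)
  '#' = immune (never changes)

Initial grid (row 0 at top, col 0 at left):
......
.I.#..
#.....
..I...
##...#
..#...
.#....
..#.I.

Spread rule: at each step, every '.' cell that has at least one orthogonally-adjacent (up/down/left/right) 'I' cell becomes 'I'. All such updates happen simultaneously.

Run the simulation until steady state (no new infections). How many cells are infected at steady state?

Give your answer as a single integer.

Step 0 (initial): 3 infected
Step 1: +11 new -> 14 infected
Step 2: +9 new -> 23 infected
Step 3: +7 new -> 30 infected
Step 4: +3 new -> 33 infected
Step 5: +2 new -> 35 infected
Step 6: +0 new -> 35 infected

Answer: 35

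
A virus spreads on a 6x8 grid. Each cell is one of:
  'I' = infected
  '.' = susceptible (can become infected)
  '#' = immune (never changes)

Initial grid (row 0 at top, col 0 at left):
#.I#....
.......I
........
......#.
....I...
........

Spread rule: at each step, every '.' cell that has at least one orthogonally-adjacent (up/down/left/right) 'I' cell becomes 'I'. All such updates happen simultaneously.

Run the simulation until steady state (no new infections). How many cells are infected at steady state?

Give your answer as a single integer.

Answer: 45

Derivation:
Step 0 (initial): 3 infected
Step 1: +9 new -> 12 infected
Step 2: +14 new -> 26 infected
Step 3: +11 new -> 37 infected
Step 4: +6 new -> 43 infected
Step 5: +2 new -> 45 infected
Step 6: +0 new -> 45 infected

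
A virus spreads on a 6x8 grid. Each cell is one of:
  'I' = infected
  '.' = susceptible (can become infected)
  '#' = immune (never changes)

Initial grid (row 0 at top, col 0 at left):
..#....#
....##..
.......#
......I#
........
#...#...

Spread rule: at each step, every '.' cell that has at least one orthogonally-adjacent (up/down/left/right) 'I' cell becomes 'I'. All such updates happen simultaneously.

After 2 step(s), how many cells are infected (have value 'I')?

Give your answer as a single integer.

Answer: 10

Derivation:
Step 0 (initial): 1 infected
Step 1: +3 new -> 4 infected
Step 2: +6 new -> 10 infected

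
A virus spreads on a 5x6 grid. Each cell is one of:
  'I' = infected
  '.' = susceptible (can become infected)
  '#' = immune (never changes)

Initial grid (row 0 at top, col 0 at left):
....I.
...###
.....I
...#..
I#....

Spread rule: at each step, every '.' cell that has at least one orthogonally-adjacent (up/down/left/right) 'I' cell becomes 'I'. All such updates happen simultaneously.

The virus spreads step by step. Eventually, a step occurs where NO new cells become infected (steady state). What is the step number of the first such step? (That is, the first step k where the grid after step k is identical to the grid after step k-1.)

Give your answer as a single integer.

Answer: 5

Derivation:
Step 0 (initial): 3 infected
Step 1: +5 new -> 8 infected
Step 2: +6 new -> 14 infected
Step 3: +7 new -> 21 infected
Step 4: +4 new -> 25 infected
Step 5: +0 new -> 25 infected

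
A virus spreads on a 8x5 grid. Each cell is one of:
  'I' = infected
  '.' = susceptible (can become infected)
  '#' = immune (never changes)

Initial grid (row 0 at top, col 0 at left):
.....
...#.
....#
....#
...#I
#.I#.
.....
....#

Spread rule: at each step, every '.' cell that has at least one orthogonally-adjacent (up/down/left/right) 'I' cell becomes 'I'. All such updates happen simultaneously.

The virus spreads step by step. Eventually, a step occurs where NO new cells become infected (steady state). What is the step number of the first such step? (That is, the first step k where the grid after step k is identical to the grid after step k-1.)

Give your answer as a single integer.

Answer: 9

Derivation:
Step 0 (initial): 2 infected
Step 1: +4 new -> 6 infected
Step 2: +6 new -> 12 infected
Step 3: +7 new -> 19 infected
Step 4: +5 new -> 24 infected
Step 5: +3 new -> 27 infected
Step 6: +3 new -> 30 infected
Step 7: +2 new -> 32 infected
Step 8: +1 new -> 33 infected
Step 9: +0 new -> 33 infected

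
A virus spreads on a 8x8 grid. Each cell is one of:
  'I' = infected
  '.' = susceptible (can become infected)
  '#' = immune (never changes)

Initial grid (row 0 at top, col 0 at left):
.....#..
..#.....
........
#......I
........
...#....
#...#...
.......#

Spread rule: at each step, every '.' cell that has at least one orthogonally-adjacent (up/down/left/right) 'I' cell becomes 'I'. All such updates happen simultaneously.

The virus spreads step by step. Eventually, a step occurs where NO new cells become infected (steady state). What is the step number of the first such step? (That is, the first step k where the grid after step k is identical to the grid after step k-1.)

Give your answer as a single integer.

Answer: 12

Derivation:
Step 0 (initial): 1 infected
Step 1: +3 new -> 4 infected
Step 2: +5 new -> 9 infected
Step 3: +7 new -> 16 infected
Step 4: +7 new -> 23 infected
Step 5: +7 new -> 30 infected
Step 6: +6 new -> 36 infected
Step 7: +5 new -> 41 infected
Step 8: +7 new -> 48 infected
Step 9: +6 new -> 54 infected
Step 10: +2 new -> 56 infected
Step 11: +1 new -> 57 infected
Step 12: +0 new -> 57 infected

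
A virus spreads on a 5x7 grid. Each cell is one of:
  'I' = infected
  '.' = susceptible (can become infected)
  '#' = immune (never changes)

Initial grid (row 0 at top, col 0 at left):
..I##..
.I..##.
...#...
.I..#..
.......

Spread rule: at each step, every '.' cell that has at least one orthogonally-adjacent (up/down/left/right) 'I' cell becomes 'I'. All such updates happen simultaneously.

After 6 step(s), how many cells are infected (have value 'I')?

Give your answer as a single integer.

Step 0 (initial): 3 infected
Step 1: +7 new -> 10 infected
Step 2: +7 new -> 17 infected
Step 3: +1 new -> 18 infected
Step 4: +1 new -> 19 infected
Step 5: +1 new -> 20 infected
Step 6: +2 new -> 22 infected

Answer: 22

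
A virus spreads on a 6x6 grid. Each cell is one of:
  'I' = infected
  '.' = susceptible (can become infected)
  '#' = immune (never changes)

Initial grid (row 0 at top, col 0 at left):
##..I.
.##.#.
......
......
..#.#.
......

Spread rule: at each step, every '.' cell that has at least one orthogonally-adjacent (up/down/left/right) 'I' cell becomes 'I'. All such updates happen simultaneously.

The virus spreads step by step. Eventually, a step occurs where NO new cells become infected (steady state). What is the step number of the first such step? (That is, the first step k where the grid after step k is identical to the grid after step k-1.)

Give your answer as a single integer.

Answer: 10

Derivation:
Step 0 (initial): 1 infected
Step 1: +2 new -> 3 infected
Step 2: +3 new -> 6 infected
Step 3: +2 new -> 8 infected
Step 4: +4 new -> 12 infected
Step 5: +5 new -> 17 infected
Step 6: +4 new -> 21 infected
Step 7: +5 new -> 26 infected
Step 8: +2 new -> 28 infected
Step 9: +1 new -> 29 infected
Step 10: +0 new -> 29 infected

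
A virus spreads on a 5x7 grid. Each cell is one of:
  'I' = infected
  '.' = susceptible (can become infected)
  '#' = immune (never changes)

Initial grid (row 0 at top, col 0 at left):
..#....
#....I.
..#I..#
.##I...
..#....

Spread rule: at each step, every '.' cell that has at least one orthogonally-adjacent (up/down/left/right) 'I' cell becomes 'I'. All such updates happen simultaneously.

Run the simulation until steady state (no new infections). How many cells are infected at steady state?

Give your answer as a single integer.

Answer: 28

Derivation:
Step 0 (initial): 3 infected
Step 1: +8 new -> 11 infected
Step 2: +6 new -> 17 infected
Step 3: +3 new -> 20 infected
Step 4: +3 new -> 23 infected
Step 5: +2 new -> 25 infected
Step 6: +1 new -> 26 infected
Step 7: +1 new -> 27 infected
Step 8: +1 new -> 28 infected
Step 9: +0 new -> 28 infected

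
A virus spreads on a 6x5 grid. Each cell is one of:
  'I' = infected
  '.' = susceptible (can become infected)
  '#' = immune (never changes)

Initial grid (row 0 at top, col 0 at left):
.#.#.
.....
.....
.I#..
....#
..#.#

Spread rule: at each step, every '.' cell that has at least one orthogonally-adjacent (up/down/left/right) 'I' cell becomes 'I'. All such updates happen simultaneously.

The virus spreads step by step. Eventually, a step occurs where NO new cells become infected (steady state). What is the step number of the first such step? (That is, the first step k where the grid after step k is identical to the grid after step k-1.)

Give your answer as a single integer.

Step 0 (initial): 1 infected
Step 1: +3 new -> 4 infected
Step 2: +6 new -> 10 infected
Step 3: +5 new -> 15 infected
Step 4: +6 new -> 21 infected
Step 5: +2 new -> 23 infected
Step 6: +1 new -> 24 infected
Step 7: +0 new -> 24 infected

Answer: 7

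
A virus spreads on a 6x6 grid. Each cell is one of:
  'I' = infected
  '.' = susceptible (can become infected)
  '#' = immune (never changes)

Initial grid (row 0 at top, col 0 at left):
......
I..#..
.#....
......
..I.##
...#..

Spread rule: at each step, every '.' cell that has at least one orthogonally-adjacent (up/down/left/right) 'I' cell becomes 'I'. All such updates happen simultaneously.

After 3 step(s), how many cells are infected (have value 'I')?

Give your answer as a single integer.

Step 0 (initial): 2 infected
Step 1: +7 new -> 9 infected
Step 2: +8 new -> 17 infected
Step 3: +4 new -> 21 infected

Answer: 21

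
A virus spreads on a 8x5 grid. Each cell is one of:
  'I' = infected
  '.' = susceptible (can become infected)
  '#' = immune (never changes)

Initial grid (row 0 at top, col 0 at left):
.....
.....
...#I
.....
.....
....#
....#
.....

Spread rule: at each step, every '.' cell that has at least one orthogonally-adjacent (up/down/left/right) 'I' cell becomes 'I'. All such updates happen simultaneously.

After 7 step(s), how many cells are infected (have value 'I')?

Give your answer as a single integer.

Step 0 (initial): 1 infected
Step 1: +2 new -> 3 infected
Step 2: +4 new -> 7 infected
Step 3: +4 new -> 11 infected
Step 4: +6 new -> 17 infected
Step 5: +7 new -> 24 infected
Step 6: +6 new -> 30 infected
Step 7: +4 new -> 34 infected

Answer: 34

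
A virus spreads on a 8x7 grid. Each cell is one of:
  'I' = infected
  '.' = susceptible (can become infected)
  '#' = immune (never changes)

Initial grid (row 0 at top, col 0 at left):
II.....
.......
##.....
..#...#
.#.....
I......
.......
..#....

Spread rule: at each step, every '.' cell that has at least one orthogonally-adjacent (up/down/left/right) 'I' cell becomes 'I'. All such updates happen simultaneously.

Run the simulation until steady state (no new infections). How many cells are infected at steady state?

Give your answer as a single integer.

Step 0 (initial): 3 infected
Step 1: +6 new -> 9 infected
Step 2: +6 new -> 15 infected
Step 3: +8 new -> 23 infected
Step 4: +6 new -> 29 infected
Step 5: +8 new -> 37 infected
Step 6: +7 new -> 44 infected
Step 7: +5 new -> 49 infected
Step 8: +1 new -> 50 infected
Step 9: +0 new -> 50 infected

Answer: 50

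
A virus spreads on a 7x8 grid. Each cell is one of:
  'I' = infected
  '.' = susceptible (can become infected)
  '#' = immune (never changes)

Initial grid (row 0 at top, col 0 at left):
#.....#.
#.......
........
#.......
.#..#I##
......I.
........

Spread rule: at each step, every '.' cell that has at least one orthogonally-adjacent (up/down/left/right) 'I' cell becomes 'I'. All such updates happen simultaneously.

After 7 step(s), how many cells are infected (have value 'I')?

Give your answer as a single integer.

Answer: 47

Derivation:
Step 0 (initial): 2 infected
Step 1: +4 new -> 6 infected
Step 2: +6 new -> 12 infected
Step 3: +7 new -> 19 infected
Step 4: +9 new -> 28 infected
Step 5: +8 new -> 36 infected
Step 6: +6 new -> 42 infected
Step 7: +5 new -> 47 infected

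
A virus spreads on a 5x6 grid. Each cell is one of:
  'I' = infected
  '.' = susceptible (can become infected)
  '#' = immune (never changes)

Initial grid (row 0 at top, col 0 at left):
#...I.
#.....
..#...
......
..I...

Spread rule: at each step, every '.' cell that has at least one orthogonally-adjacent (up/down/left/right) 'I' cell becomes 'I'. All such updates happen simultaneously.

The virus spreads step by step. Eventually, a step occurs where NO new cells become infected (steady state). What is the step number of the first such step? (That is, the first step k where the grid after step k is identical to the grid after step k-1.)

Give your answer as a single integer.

Answer: 5

Derivation:
Step 0 (initial): 2 infected
Step 1: +6 new -> 8 infected
Step 2: +8 new -> 16 infected
Step 3: +8 new -> 24 infected
Step 4: +3 new -> 27 infected
Step 5: +0 new -> 27 infected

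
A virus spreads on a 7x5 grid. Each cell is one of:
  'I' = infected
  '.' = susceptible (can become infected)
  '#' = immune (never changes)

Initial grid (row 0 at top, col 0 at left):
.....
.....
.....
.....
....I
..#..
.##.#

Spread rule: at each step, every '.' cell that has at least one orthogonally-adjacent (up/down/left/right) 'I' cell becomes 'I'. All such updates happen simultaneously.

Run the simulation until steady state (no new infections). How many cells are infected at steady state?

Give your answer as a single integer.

Answer: 31

Derivation:
Step 0 (initial): 1 infected
Step 1: +3 new -> 4 infected
Step 2: +4 new -> 8 infected
Step 3: +5 new -> 13 infected
Step 4: +6 new -> 19 infected
Step 5: +5 new -> 24 infected
Step 6: +4 new -> 28 infected
Step 7: +2 new -> 30 infected
Step 8: +1 new -> 31 infected
Step 9: +0 new -> 31 infected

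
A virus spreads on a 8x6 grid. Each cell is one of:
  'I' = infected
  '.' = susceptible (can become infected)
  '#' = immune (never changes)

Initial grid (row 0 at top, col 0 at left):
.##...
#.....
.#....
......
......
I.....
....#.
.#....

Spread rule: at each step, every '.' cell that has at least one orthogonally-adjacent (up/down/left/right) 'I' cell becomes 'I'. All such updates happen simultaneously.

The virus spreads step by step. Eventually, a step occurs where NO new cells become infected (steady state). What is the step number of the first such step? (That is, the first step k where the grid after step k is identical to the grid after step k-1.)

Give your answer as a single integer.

Step 0 (initial): 1 infected
Step 1: +3 new -> 4 infected
Step 2: +5 new -> 9 infected
Step 3: +5 new -> 14 infected
Step 4: +5 new -> 19 infected
Step 5: +5 new -> 24 infected
Step 6: +6 new -> 30 infected
Step 7: +5 new -> 35 infected
Step 8: +3 new -> 38 infected
Step 9: +2 new -> 40 infected
Step 10: +1 new -> 41 infected
Step 11: +0 new -> 41 infected

Answer: 11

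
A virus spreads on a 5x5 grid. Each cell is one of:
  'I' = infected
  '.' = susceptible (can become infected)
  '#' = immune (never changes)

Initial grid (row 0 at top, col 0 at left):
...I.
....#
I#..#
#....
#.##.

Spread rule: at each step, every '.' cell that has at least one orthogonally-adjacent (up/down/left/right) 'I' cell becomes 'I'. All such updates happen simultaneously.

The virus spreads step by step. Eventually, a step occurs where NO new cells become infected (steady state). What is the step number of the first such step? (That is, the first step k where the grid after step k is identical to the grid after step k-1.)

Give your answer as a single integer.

Step 0 (initial): 2 infected
Step 1: +4 new -> 6 infected
Step 2: +5 new -> 11 infected
Step 3: +2 new -> 13 infected
Step 4: +2 new -> 15 infected
Step 5: +2 new -> 17 infected
Step 6: +1 new -> 18 infected
Step 7: +0 new -> 18 infected

Answer: 7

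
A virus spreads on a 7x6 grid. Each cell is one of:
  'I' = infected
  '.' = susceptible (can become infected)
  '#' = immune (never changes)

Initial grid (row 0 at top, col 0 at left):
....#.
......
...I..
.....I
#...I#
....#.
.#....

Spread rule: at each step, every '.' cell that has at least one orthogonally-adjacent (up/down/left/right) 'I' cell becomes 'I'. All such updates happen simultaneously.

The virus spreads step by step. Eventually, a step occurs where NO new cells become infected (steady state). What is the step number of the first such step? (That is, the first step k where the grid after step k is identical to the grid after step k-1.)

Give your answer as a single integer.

Answer: 7

Derivation:
Step 0 (initial): 3 infected
Step 1: +7 new -> 10 infected
Step 2: +8 new -> 18 infected
Step 3: +8 new -> 26 infected
Step 4: +6 new -> 32 infected
Step 5: +3 new -> 35 infected
Step 6: +2 new -> 37 infected
Step 7: +0 new -> 37 infected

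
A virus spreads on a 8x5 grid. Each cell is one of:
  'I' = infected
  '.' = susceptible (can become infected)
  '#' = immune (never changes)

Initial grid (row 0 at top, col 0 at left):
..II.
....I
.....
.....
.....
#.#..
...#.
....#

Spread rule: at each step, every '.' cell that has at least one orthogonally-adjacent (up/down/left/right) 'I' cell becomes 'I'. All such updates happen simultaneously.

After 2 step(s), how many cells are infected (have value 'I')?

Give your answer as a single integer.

Answer: 13

Derivation:
Step 0 (initial): 3 infected
Step 1: +5 new -> 8 infected
Step 2: +5 new -> 13 infected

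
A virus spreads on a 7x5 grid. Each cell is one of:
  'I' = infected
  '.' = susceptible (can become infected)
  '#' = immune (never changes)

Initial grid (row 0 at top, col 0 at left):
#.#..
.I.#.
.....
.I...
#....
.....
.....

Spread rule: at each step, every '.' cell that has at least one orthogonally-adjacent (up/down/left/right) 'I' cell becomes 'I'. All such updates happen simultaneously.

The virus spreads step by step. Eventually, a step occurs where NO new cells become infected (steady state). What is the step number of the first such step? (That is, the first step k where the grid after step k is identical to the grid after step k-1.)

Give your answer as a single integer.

Answer: 8

Derivation:
Step 0 (initial): 2 infected
Step 1: +7 new -> 9 infected
Step 2: +5 new -> 14 infected
Step 3: +6 new -> 20 infected
Step 4: +5 new -> 25 infected
Step 5: +3 new -> 28 infected
Step 6: +2 new -> 30 infected
Step 7: +1 new -> 31 infected
Step 8: +0 new -> 31 infected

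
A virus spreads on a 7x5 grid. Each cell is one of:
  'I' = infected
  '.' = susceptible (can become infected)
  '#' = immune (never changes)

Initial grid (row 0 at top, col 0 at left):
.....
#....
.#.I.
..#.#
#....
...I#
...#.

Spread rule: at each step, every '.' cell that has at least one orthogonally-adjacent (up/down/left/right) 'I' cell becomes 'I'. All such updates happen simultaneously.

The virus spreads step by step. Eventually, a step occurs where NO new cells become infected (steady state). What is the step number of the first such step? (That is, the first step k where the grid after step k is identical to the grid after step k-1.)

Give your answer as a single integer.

Answer: 7

Derivation:
Step 0 (initial): 2 infected
Step 1: +6 new -> 8 infected
Step 2: +7 new -> 15 infected
Step 3: +6 new -> 21 infected
Step 4: +3 new -> 24 infected
Step 5: +2 new -> 26 infected
Step 6: +1 new -> 27 infected
Step 7: +0 new -> 27 infected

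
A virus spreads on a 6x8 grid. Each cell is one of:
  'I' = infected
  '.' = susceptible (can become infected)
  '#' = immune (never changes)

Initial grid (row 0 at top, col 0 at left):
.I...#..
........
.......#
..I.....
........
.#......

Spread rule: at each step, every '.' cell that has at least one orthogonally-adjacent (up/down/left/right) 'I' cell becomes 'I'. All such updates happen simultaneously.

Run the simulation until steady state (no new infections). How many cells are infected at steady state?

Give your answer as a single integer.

Answer: 45

Derivation:
Step 0 (initial): 2 infected
Step 1: +7 new -> 9 infected
Step 2: +10 new -> 19 infected
Step 3: +8 new -> 27 infected
Step 4: +6 new -> 33 infected
Step 5: +5 new -> 38 infected
Step 6: +3 new -> 41 infected
Step 7: +3 new -> 44 infected
Step 8: +1 new -> 45 infected
Step 9: +0 new -> 45 infected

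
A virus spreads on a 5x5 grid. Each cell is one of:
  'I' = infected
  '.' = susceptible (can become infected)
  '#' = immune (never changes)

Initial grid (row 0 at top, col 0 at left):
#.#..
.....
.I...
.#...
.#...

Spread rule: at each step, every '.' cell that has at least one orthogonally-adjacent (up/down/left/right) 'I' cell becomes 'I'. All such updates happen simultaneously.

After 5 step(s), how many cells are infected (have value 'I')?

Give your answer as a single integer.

Step 0 (initial): 1 infected
Step 1: +3 new -> 4 infected
Step 2: +6 new -> 10 infected
Step 3: +5 new -> 15 infected
Step 4: +4 new -> 19 infected
Step 5: +2 new -> 21 infected

Answer: 21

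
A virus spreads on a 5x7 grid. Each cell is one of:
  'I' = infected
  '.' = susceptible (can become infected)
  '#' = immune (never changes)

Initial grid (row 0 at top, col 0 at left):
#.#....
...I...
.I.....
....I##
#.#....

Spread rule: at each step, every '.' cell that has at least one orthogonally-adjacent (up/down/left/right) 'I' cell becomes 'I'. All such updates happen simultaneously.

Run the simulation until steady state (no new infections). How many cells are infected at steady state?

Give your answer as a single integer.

Step 0 (initial): 3 infected
Step 1: +11 new -> 14 infected
Step 2: +10 new -> 24 infected
Step 3: +4 new -> 28 infected
Step 4: +1 new -> 29 infected
Step 5: +0 new -> 29 infected

Answer: 29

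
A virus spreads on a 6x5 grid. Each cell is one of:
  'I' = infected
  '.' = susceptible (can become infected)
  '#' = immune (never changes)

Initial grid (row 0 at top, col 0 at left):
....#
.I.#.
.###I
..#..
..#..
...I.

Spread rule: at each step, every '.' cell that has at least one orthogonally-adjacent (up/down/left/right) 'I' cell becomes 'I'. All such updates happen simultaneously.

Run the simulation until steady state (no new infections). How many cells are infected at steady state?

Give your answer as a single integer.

Answer: 23

Derivation:
Step 0 (initial): 3 infected
Step 1: +8 new -> 11 infected
Step 2: +6 new -> 17 infected
Step 3: +4 new -> 21 infected
Step 4: +2 new -> 23 infected
Step 5: +0 new -> 23 infected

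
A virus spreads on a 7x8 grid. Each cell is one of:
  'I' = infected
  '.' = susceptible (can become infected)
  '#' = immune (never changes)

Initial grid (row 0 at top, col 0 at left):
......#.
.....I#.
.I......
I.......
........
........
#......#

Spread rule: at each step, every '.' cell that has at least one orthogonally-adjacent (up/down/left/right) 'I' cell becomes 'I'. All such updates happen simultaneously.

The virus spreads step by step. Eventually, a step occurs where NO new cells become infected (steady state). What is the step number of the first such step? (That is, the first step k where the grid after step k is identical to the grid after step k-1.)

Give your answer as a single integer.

Answer: 7

Derivation:
Step 0 (initial): 3 infected
Step 1: +8 new -> 11 infected
Step 2: +12 new -> 23 infected
Step 3: +10 new -> 33 infected
Step 4: +8 new -> 41 infected
Step 5: +7 new -> 48 infected
Step 6: +4 new -> 52 infected
Step 7: +0 new -> 52 infected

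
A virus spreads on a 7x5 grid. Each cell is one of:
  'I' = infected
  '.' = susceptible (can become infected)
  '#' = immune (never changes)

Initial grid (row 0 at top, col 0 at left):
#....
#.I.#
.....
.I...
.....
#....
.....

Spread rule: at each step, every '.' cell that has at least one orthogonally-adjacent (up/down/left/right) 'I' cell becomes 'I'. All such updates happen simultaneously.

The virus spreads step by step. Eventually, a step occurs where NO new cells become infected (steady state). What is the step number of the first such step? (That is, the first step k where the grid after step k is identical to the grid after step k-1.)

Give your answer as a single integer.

Step 0 (initial): 2 infected
Step 1: +8 new -> 10 infected
Step 2: +8 new -> 18 infected
Step 3: +6 new -> 24 infected
Step 4: +4 new -> 28 infected
Step 5: +2 new -> 30 infected
Step 6: +1 new -> 31 infected
Step 7: +0 new -> 31 infected

Answer: 7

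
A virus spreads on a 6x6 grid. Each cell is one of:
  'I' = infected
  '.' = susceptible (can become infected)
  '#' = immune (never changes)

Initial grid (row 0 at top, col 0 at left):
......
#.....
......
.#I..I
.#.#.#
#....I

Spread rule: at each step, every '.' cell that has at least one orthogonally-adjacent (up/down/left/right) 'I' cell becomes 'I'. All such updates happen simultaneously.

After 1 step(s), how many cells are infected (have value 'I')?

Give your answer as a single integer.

Step 0 (initial): 3 infected
Step 1: +6 new -> 9 infected

Answer: 9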